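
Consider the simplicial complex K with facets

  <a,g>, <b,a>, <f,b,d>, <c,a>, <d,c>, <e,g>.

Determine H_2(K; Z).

H_2 = 0.

We work with the vertex ordering a < b < c < d < e < f < g. The simplices of K, each written with vertices in increasing order, are:

  0-simplices (7): a, b, c, d, e, f, g
  1-simplices (8): ab, ac, ag, bd, bf, cd, df, eg
  2-simplices (1): bdf

so the chain groups are C_0 ≅ Z^7, C_1 ≅ Z^8, C_2 ≅ Z^1.

Boundary ∂_1: C_1 → C_0 is given by ∂[p,q] = [q] − [p]. For instance
  ∂ab = b − a.
The 7×8 boundary matrix has rank 6 and Smith normal form diag(1,1,1,1,1,1).

∂_2: C_2 → C_1 acts by ∂[p,q,r] = [q,r] − [p,r] + [p,q]. For instance
  ∂bdf = df − bf + bd.
The 8×1 boundary matrix has rank 1 and Smith normal form diag(1).

Reading off H_k = ker ∂_k / im ∂_{k+1}:

  H_2: rank ker ∂_2 − rank ∂_3 = (1 − 1) − 0 = 0, and there is no ∂_3, so H_2 = 0.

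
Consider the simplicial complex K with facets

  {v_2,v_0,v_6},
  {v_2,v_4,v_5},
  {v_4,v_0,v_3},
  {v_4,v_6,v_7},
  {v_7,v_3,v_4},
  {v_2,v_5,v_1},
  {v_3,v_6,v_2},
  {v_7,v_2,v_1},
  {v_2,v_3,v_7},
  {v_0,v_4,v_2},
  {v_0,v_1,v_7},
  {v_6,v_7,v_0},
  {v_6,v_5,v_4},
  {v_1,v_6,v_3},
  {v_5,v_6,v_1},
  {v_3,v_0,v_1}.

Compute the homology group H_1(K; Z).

Fix the vertex order v_0 < v_1 < v_2 < v_3 < v_4 < v_5 < v_6 < v_7 and write every simplex with vertices in increasing order. Then dim K = 2 and the simplices of K are:

  0-simplices (8): [v_0], [v_1], [v_2], [v_3], [v_4], [v_5], [v_6], [v_7]
  1-simplices (24): (24 of them)
  2-simplices (16): (16 of them)

giving chain groups C_0 ≅ Z^8, C_1 ≅ Z^24, C_2 ≅ Z^16.

The boundary map ∂_1: C_1 → C_0 sends each edge [p,q] (with p < q) to q − p. For instance
  ∂[v_0,v_3] = [v_3] − [v_0].
The 8×24 boundary matrix has rank 7 and Smith normal form diag(1,1,1,1,1,1,1).

The boundary map ∂_2: C_2 → C_1 sends each 2-simplex [p,q,r] to [q,r] − [p,r] + [p,q]. For instance
  ∂[v_1,v_2,v_5] = [v_2,v_5] − [v_1,v_5] + [v_1,v_2],
  ∂[v_0,v_2,v_4] = [v_2,v_4] − [v_0,v_4] + [v_0,v_2].
The resulting 24×16 matrix has rank 15, and its Smith normal form has invariant factors (1,1,1,1,1,1,1,1,1,1,1,1,1,1,1).

Now H_k = ker ∂_k / im ∂_{k+1}, so:

  H_1: rank ker ∂_1 − rank ∂_2 = (24 − 7) − 15 = 2, and the invariant factors of ∂_2 are all 1, so H_1 = Z^2.

H_1 ≅ Z^2.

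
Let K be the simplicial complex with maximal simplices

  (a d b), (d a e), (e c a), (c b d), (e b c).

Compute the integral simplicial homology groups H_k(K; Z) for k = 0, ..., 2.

We work with the vertex ordering a < b < c < d < e. The simplices of K, each written with vertices in increasing order, are:

  0-simplices (5): a, b, c, d, e
  1-simplices (10): ab, ac, ad, ae, bc, bd, be, cd, ce, de
  2-simplices (5): abd, ace, ade, bcd, bce

giving chain groups C_0 ≅ Z^5, C_1 ≅ Z^10, C_2 ≅ Z^5.

∂_1: C_1 → C_0 is given by ∂[p,q] = [q] − [p].
As a 5×10 matrix over Z this has rank 4, with invariant factors (1,1,1,1).

The boundary map ∂_2: C_2 → C_1 maps a triangle to the signed sum of its edges. For instance
  ∂bcd = cd − bd + bc,
  ∂ade = de − ae + ad.
This gives a 10×5 integer matrix of rank 5; reducing to Smith normal form yields diagonal entries (1,1,1,1,1).

Computing H_k = (kernel of ∂_k) / (image of ∂_{k+1}):

  H_0: rank C_0 − rank ∂_1 = 5 − 4 = 1, and the invariant factors of ∂_1 are all 1, so H_0 = Z.
  H_1: rank ker ∂_1 − rank ∂_2 = (10 − 4) − 5 = 1, and the invariant factors of ∂_2 are all 1, so H_1 = Z.
  H_2: rank ker ∂_2 − rank ∂_3 = (5 − 5) − 0 = 0, and there is no ∂_3, so H_2 = 0.

(K is a triangulation of the Möbius band.)

H_0 ≅ Z,  H_1 ≅ Z,  H_2 = 0.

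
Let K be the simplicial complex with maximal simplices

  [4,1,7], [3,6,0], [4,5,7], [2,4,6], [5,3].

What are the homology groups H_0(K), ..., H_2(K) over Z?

H_0 ≅ Z,  H_1 ≅ Z,  H_2 = 0.

K has 8 vertices, 12 edges, 4 triangles.
rank ∂_0 = 0, rank ∂_1 = 7 ⇒ b_0 = 8 − 0 − 7 = 1; all invariant factors of ∂_1 are 1 so no torsion. So H_0 ≅ Z.
rank ∂_1 = 7, rank ∂_2 = 4 ⇒ b_1 = 12 − 7 − 4 = 1; all invariant factors of ∂_2 are 1 so no torsion. So H_1 ≅ Z.
rank ∂_2 = 4, rank ∂_3 = 0 ⇒ b_2 = 4 − 4 − 0 = 0. So H_2 ≅ 0.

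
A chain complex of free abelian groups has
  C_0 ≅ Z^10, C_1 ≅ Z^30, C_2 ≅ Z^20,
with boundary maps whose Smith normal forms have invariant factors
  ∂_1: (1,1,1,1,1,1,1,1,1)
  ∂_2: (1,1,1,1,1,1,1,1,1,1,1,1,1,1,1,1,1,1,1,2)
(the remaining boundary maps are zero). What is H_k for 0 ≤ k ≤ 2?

H_0 ≅ Z,  H_1 ≅ Z ⊕ Z/2,  H_2 = 0.

H_0: b_0 = 10 − 0 − 9 = 1; torsion from ∂_1 factors > 1: none. So H_0 ≅ Z.
H_1: b_1 = 30 − 9 − 20 = 1; torsion from ∂_2 factors > 1: [2]. So H_1 ≅ Z ⊕ Z/2.
H_2: b_2 = 20 − 20 − 0 = 0; torsion from ∂_3 factors > 1: none. So H_2 ≅ 0.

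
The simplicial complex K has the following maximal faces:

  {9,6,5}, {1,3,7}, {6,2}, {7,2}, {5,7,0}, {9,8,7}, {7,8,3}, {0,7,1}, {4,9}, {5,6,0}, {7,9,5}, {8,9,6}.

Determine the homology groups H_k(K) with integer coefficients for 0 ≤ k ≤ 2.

H_0 = Z,  H_1 = Z,  H_2 = 0.

We work with the vertex ordering 0 < 1 < 2 < 3 < 4 < 5 < 6 < 7 < 8 < 9. The simplices of K, each written with vertices in increasing order, are:

  0-simplices (10): [0], [1], [2], [3], [4], [5], [6], [7], [8], [9]
  1-simplices (19): [0,1], [0,5], [0,6], [0,7], [1,3], [1,7], [2,6], [2,7], [3,7], [3,8], [4,9], [5,6], [5,7], [5,9], [6,8], [6,9], [7,8], [7,9], [8,9]
  2-simplices (9): [0,1,7], [0,5,6], [0,5,7], [1,3,7], [3,7,8], [5,6,9], [5,7,9], [6,8,9], [7,8,9]

Hence C_0 ≅ Z^10, C_1 ≅ Z^19, C_2 ≅ Z^9.

Boundary ∂_1: C_1 → C_0 sends each edge [p,q] (with p < q) to q − p.
The resulting 10×19 matrix has rank 9, and its Smith normal form has invariant factors (1,1,1,1,1,1,1,1,1).

∂_2: C_2 → C_1 sends each 2-simplex [p,q,r] to [q,r] − [p,r] + [p,q]. For instance
  ∂[7,8,9] = [8,9] − [7,9] + [7,8],
  ∂[6,8,9] = [8,9] − [6,9] + [6,8].
This gives a 19×9 integer matrix of rank 9; reducing to Smith normal form yields diagonal entries (1,1,1,1,1,1,1,1,1).

Computing H_k = (kernel of ∂_k) / (image of ∂_{k+1}):

  H_0: rank C_0 − rank ∂_1 = 10 − 9 = 1, and the invariant factors of ∂_1 are all 1, so H_0 = Z.
  H_1: rank ker ∂_1 − rank ∂_2 = (19 − 9) − 9 = 1, and the invariant factors of ∂_2 are all 1, so H_1 = Z.
  H_2: rank ker ∂_2 − rank ∂_3 = (9 − 9) − 0 = 0, and there is no ∂_3, so H_2 = 0.

As a check, the Euler characteristic is 10 − 19 + 9 = 0, which agrees with 1 − 1 + 0 = 0.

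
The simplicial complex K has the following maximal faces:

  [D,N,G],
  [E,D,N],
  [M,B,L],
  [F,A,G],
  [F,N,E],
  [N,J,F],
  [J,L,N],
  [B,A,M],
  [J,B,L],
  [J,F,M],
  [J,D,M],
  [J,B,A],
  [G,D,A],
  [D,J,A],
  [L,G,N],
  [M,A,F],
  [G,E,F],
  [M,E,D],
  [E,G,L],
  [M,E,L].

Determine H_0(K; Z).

Fix the vertex order A < B < D < E < F < G < J < L < M < N and write every simplex with vertices in increasing order. Then dim K = 2 and the simplices of K are:

  0-simplices (10): A, B, D, E, F, G, J, L, M, N
  1-simplices (30): AB, AD, AF, AG, AJ, AM, BJ, BL, BM, DE, DG, DJ, DM, DN, EF, EG, EL, EM, EN, FG, FJ, FM, FN, GL, GN, JL, JM, JN, LM, LN
  2-simplices (20): ABJ, ABM, ADG, ADJ, AFG, AFM, BJL, BLM, DEM, DEN, DGN, DJM, EFG, EFN, EGL, ELM, FJM, FJN, GLN, JLN

so the chain groups are C_0 ≅ Z^10, C_1 ≅ Z^30, C_2 ≅ Z^20.

Boundary ∂_1: C_1 → C_0 sends each edge [p,q] (with p < q) to q − p. For instance
  ∂BM = M − B.
The resulting 10×30 matrix has rank 9, and its Smith normal form has invariant factors (1,1,1,1,1,1,1,1,1).

∂_2: C_2 → C_1 sends each 2-simplex [p,q,r] to [q,r] − [p,r] + [p,q]. For instance
  ∂BJL = JL − BL + BJ,
  ∂DEM = EM − DM + DE.
This gives a 30×20 integer matrix of rank 20; reducing to Smith normal form yields diagonal entries (1,1,1,1,1,1,1,1,1,1,1,1,1,1,1,1,1,1,1,2).

Reading off H_k = ker ∂_k / im ∂_{k+1}:

  H_0: rank C_0 − rank ∂_1 = 10 − 9 = 1, and the invariant factors of ∂_1 are all 1, so H_0 ≅ Z.

H_0 = Z.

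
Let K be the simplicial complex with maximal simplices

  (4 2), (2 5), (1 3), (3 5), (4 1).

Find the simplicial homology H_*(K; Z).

H_0 = Z,  H_1 = Z.

Take the total order 1 < 2 < 3 < 4 < 5 on the vertex set. Then K (dimension 1) consists of the simplices:

  0-simplices (5): [1], [2], [3], [4], [5]
  1-simplices (5): [1,3], [1,4], [2,4], [2,5], [3,5]

so the chain groups are C_0 ≅ Z^5, C_1 ≅ Z^5.

The boundary map ∂_1: C_1 → C_0 maps an edge to its endpoints' difference, ∂[p,q] = q − p. For instance
  ∂[1,4] = [4] − [1].
As a 5×5 matrix over Z this has rank 4, with invariant factors (1,1,1,1).

Computing H_k = (kernel of ∂_k) / (image of ∂_{k+1}):

  H_0: rank C_0 − rank ∂_1 = 5 − 4 = 1, and the invariant factors of ∂_1 are all 1, so H_0 ≅ Z.
  H_1: rank ker ∂_1 − rank ∂_2 = (5 − 4) − 0 = 1, and there is no ∂_2, so H_1 ≅ Z.

As a check, the Euler characteristic is 5 − 5 = 0, which agrees with 1 − 1 = 0.
(K is a triangulation of the circle S^1.)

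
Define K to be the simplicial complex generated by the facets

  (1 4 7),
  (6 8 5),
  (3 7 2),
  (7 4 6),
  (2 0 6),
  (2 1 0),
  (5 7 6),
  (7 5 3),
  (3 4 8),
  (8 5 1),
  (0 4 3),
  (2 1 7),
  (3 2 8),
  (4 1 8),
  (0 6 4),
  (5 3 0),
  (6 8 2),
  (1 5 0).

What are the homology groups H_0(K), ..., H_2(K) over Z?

H_0 = Z,  H_1 = Z^2,  H_2 = Z.

Fix the vertex order 0 < 1 < 2 < 3 < 4 < 5 < 6 < 7 < 8 and write every simplex with vertices in increasing order. Then dim K = 2 and the simplices of K are:

  0-simplices (9): [0], [1], [2], [3], [4], [5], [6], [7], [8]
  1-simplices (27): (27 of them)
  2-simplices (18): [0,1,2], [0,1,5], [0,2,6], [0,3,4], [0,3,5], [0,4,6], [1,2,7], [1,4,7], [1,4,8], [1,5,8], [2,3,7], [2,3,8], [2,6,8], [3,4,8], [3,5,7], [4,6,7], [5,6,7], [5,6,8]

giving chain groups C_0 ≅ Z^9, C_1 ≅ Z^27, C_2 ≅ Z^18.

Boundary ∂_1: C_1 → C_0 sends each edge [p,q] (with p < q) to q − p.
This gives a 9×27 integer matrix of rank 8; reducing to Smith normal form yields diagonal entries (1,1,1,1,1,1,1,1).

The boundary map ∂_2: C_2 → C_1 acts by ∂[p,q,r] = [q,r] − [p,r] + [p,q]. For instance
  ∂[5,6,8] = [6,8] − [5,8] + [5,6],
  ∂[0,3,5] = [3,5] − [0,5] + [0,3].
This gives a 27×18 integer matrix of rank 17; reducing to Smith normal form yields diagonal entries (1,1,1,1,1,1,1,1,1,1,1,1,1,1,1,1,1).

Reading off H_k = ker ∂_k / im ∂_{k+1}:

  H_0: rank C_0 − rank ∂_1 = 9 − 8 = 1, and the invariant factors of ∂_1 are all 1, so H_0 ≅ Z.
  H_1: rank ker ∂_1 − rank ∂_2 = (27 − 8) − 17 = 2, and the invariant factors of ∂_2 are all 1, so H_1 ≅ Z^2.
  H_2: rank ker ∂_2 − rank ∂_3 = (18 − 17) − 0 = 1, and there is no ∂_3, so H_2 ≅ Z.

As a check, the Euler characteristic is 9 − 27 + 18 = 0, which agrees with 1 − 2 + 1 = 0.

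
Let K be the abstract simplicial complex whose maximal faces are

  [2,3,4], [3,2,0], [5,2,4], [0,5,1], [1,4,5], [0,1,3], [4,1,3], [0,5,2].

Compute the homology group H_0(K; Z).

We work with the vertex ordering 0 < 1 < 2 < 3 < 4 < 5. The simplices of K, each written with vertices in increasing order, are:

  0-simplices (6): [0], [1], [2], [3], [4], [5]
  1-simplices (12): [0,1], [0,2], [0,3], [0,5], [1,3], [1,4], [1,5], [2,3], [2,4], [2,5], [3,4], [4,5]
  2-simplices (8): [0,1,3], [0,1,5], [0,2,3], [0,2,5], [1,3,4], [1,4,5], [2,3,4], [2,4,5]

giving chain groups C_0 ≅ Z^6, C_1 ≅ Z^12, C_2 ≅ Z^8.

∂_1: C_1 → C_0 sends each edge [p,q] (with p < q) to q − p. For instance
  ∂[2,5] = [5] − [2].
The resulting 6×12 matrix has rank 5, and its Smith normal form has invariant factors (1,1,1,1,1).

The boundary map ∂_2: C_2 → C_1 maps a triangle to the signed sum of its edges. For instance
  ∂[0,2,5] = [2,5] − [0,5] + [0,2],
  ∂[0,2,3] = [2,3] − [0,3] + [0,2].
As a 12×8 matrix over Z this has rank 7, with invariant factors (1,1,1,1,1,1,1).

Computing H_k = (kernel of ∂_k) / (image of ∂_{k+1}):

  H_0: rank C_0 − rank ∂_1 = 6 − 5 = 1, and the invariant factors of ∂_1 are all 1, so H_0 = Z.

(K is a triangulation of the 2-sphere S^2.)

H_0 = Z.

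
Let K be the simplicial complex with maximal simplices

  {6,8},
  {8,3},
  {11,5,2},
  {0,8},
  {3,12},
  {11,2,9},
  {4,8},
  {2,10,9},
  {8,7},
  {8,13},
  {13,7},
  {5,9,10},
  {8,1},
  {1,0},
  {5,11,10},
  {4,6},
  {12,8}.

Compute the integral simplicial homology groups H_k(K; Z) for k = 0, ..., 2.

We work with the vertex ordering 0 < 1 < 2 < 3 < 4 < 5 < 6 < 7 < 8 < 9 < 10 < 11 < 12 < 13. The simplices of K, each written with vertices in increasing order, are:

  0-simplices (14): [0], [1], [2], [3], [4], [5], [6], [7], [8], [9], [10], [11], [12], [13]
  1-simplices (22): (22 of them)
  2-simplices (5): [2,5,11], [2,9,10], [2,9,11], [5,9,10], [5,10,11]

giving chain groups C_0 ≅ Z^14, C_1 ≅ Z^22, C_2 ≅ Z^5.

Boundary ∂_1: C_1 → C_0 maps an edge to its endpoints' difference, ∂[p,q] = q − p.
The resulting 14×22 matrix has rank 12, and its Smith normal form has invariant factors (1,1,1,1,1,1,1,1,1,1,1,1).

Boundary ∂_2: C_2 → C_1 sends each 2-simplex [p,q,r] to [q,r] − [p,r] + [p,q]. For instance
  ∂[2,5,11] = [5,11] − [2,11] + [2,5],
  ∂[2,9,11] = [9,11] − [2,11] + [2,9].
The 22×5 boundary matrix has rank 5 and Smith normal form diag(1,1,1,1,1).

Now H_k = ker ∂_k / im ∂_{k+1}, so:

  H_0: rank C_0 − rank ∂_1 = 14 − 12 = 2, and the invariant factors of ∂_1 are all 1, so H_0 = Z^2.
  H_1: rank ker ∂_1 − rank ∂_2 = (22 − 12) − 5 = 5, and the invariant factors of ∂_2 are all 1, so H_1 = Z^5.
  H_2: rank ker ∂_2 − rank ∂_3 = (5 − 5) − 0 = 0, and there is no ∂_3, so H_2 = 0.

(K is a triangulation of the disjoint union of the Möbius band and a wedge of 4 circles.)

H_0 = Z^2,  H_1 = Z^5,  H_2 = 0.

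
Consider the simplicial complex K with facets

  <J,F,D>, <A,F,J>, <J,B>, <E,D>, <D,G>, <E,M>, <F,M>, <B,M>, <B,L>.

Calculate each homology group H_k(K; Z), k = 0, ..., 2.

Fix the vertex order A < B < D < E < F < G < J < L < M and write every simplex with vertices in increasing order. Then dim K = 2 and the simplices of K are:

  0-simplices (9): A, B, D, E, F, G, J, L, M
  1-simplices (12): AF, AJ, BJ, BL, BM, DE, DF, DG, DJ, EM, FJ, FM
  2-simplices (2): AFJ, DFJ

Hence C_0 ≅ Z^9, C_1 ≅ Z^12, C_2 ≅ Z^2.

The boundary map ∂_1: C_1 → C_0 is given by ∂[p,q] = [q] − [p].
This gives a 9×12 integer matrix of rank 8; reducing to Smith normal form yields diagonal entries (1,1,1,1,1,1,1,1).

∂_2: C_2 → C_1 sends each 2-simplex [p,q,r] to [q,r] − [p,r] + [p,q]. For instance
  ∂AFJ = FJ − AJ + AF,
  ∂DFJ = FJ − DJ + DF.
This gives a 12×2 integer matrix of rank 2; reducing to Smith normal form yields diagonal entries (1,1).

Reading off H_k = ker ∂_k / im ∂_{k+1}:

  H_0: rank C_0 − rank ∂_1 = 9 − 8 = 1, and the invariant factors of ∂_1 are all 1, so H_0 ≅ Z.
  H_1: rank ker ∂_1 − rank ∂_2 = (12 − 8) − 2 = 2, and the invariant factors of ∂_2 are all 1, so H_1 ≅ Z^2.
  H_2: rank ker ∂_2 − rank ∂_3 = (2 − 2) − 0 = 0, and there is no ∂_3, so H_2 ≅ 0.

As a check, the Euler characteristic is 9 − 12 + 2 = -1, which agrees with 1 − 2 + 0 = -1.

H_0 = Z,  H_1 = Z^2,  H_2 = 0.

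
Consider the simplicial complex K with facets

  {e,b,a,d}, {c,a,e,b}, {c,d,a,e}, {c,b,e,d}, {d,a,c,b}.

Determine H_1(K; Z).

H_1 = 0.

We work with the vertex ordering a < b < c < d < e. The simplices of K, each written with vertices in increasing order, are:

  0-simplices (5): a, b, c, d, e
  1-simplices (10): ab, ac, ad, ae, bc, bd, be, cd, ce, de
  2-simplices (10): abc, abd, abe, acd, ace, ade, bcd, bce, bde, cde
  3-simplices (5): abcd, abce, abde, acde, bcde

giving chain groups C_0 ≅ Z^5, C_1 ≅ Z^10, C_2 ≅ Z^10, C_3 ≅ Z^5.

Boundary ∂_1: C_1 → C_0 sends each edge [p,q] (with p < q) to q − p. For instance
  ∂cd = d − c.
The 5×10 boundary matrix has rank 4 and Smith normal form diag(1,1,1,1).

∂_2: C_2 → C_1 acts by ∂[p,q,r] = [q,r] − [p,r] + [p,q]. For instance
  ∂abd = bd − ad + ab,
  ∂ace = ce − ae + ac.
This gives a 10×10 integer matrix of rank 6; reducing to Smith normal form yields diagonal entries (1,1,1,1,1,1).

∂_3: C_3 → C_2 sends each 3-simplex σ to the alternating sum Σ_i (−1)^i (σ with its i-th vertex removed). For instance
  ∂acde = cde − ade + ace − acd,
  ∂abce = bce − ace + abe − abc.
As a 10×5 matrix over Z this has rank 4, with invariant factors (1,1,1,1).

Now H_k = ker ∂_k / im ∂_{k+1}, so:

  H_1: rank ker ∂_1 − rank ∂_2 = (10 − 4) − 6 = 0, and the invariant factors of ∂_2 are all 1, so H_1 ≅ 0.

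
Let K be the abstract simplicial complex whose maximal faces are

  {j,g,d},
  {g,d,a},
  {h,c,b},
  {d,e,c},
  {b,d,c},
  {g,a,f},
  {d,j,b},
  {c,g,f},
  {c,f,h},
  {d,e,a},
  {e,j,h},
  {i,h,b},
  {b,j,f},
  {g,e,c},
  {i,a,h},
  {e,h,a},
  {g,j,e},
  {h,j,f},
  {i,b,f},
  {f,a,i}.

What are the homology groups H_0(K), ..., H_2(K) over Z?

H_0 = Z,  H_1 = Z ⊕ Z/2,  H_2 = 0.

Order the vertices as a < b < c < d < e < f < g < h < i < j. Listing each simplex with vertices in this order, K has dimension 2 with simplices:

  0-simplices (10): a, b, c, d, e, f, g, h, i, j
  1-simplices (30): ad, ae, af, ag, ah, ai, bc, bd, bf, bh, bi, bj, cd, ce, cf, cg, ch, de, dg, dj, eg, eh, ej, fg, fh, fi, fj, gj, hi, hj
  2-simplices (20): ade, adg, aeh, afg, afi, ahi, bcd, bch, bdj, bfi, bfj, bhi, cde, ceg, cfg, cfh, dgj, egj, ehj, fhj

Hence C_0 ≅ Z^10, C_1 ≅ Z^30, C_2 ≅ Z^20.

∂_1: C_1 → C_0 maps an edge to its endpoints' difference, ∂[p,q] = q − p. For instance
  ∂hj = j − h.
As a 10×30 matrix over Z this has rank 9, with invariant factors (1,1,1,1,1,1,1,1,1).

Boundary ∂_2: C_2 → C_1 sends each 2-simplex [p,q,r] to [q,r] − [p,r] + [p,q]. For instance
  ∂bfi = fi − bi + bf,
  ∂afi = fi − ai + af.
The 30×20 boundary matrix has rank 20 and Smith normal form diag(1,1,1,1,1,1,1,1,1,1,1,1,1,1,1,1,1,1,1,2).

Now H_k = ker ∂_k / im ∂_{k+1}, so:

  H_0: rank C_0 − rank ∂_1 = 10 − 9 = 1, and the invariant factors of ∂_1 are all 1, so H_0 = Z.
  H_1: rank ker ∂_1 − rank ∂_2 = (30 − 9) − 20 = 1, and ∂_2 has invariant factor 2 > 1, so H_1 = Z ⊕ Z/2.
  H_2: rank ker ∂_2 − rank ∂_3 = (20 − 20) − 0 = 0, and there is no ∂_3, so H_2 = 0.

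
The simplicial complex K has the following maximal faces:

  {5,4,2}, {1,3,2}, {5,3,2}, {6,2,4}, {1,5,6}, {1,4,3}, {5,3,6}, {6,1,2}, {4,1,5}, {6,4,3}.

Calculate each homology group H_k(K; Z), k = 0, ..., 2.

H_0 = Z,  H_1 = Z/2,  H_2 = 0.

Take the total order 1 < 2 < 3 < 4 < 5 < 6 on the vertex set. Then K (dimension 2) consists of the simplices:

  0-simplices (6): [1], [2], [3], [4], [5], [6]
  1-simplices (15): [1,2], [1,3], [1,4], [1,5], [1,6], [2,3], [2,4], [2,5], [2,6], [3,4], [3,5], [3,6], [4,5], [4,6], [5,6]
  2-simplices (10): [1,2,3], [1,2,6], [1,3,4], [1,4,5], [1,5,6], [2,3,5], [2,4,5], [2,4,6], [3,4,6], [3,5,6]

giving chain groups C_0 ≅ Z^6, C_1 ≅ Z^15, C_2 ≅ Z^10.

∂_1: C_1 → C_0 is given by ∂[p,q] = [q] − [p].
The 6×15 boundary matrix has rank 5 and Smith normal form diag(1,1,1,1,1).

Boundary ∂_2: C_2 → C_1 acts by ∂[p,q,r] = [q,r] − [p,r] + [p,q]. For instance
  ∂[1,2,3] = [2,3] − [1,3] + [1,2],
  ∂[1,2,6] = [2,6] − [1,6] + [1,2].
The resulting 15×10 matrix has rank 10, and its Smith normal form has invariant factors (1,1,1,1,1,1,1,1,1,2).

Computing H_k = (kernel of ∂_k) / (image of ∂_{k+1}):

  H_0: rank C_0 − rank ∂_1 = 6 − 5 = 1, and the invariant factors of ∂_1 are all 1, so H_0 = Z.
  H_1: rank ker ∂_1 − rank ∂_2 = (15 − 5) − 10 = 0, and ∂_2 has invariant factor 2 > 1, so H_1 = Z/2.
  H_2: rank ker ∂_2 − rank ∂_3 = (10 − 10) − 0 = 0, and there is no ∂_3, so H_2 = 0.

(K is a triangulation of the real projective plane RP^2.)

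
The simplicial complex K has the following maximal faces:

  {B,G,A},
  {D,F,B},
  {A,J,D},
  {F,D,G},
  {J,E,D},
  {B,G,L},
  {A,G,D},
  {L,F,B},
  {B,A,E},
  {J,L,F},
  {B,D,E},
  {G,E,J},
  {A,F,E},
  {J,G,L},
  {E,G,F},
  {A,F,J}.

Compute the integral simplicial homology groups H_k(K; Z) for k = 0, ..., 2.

H_0 ≅ Z,  H_1 ≅ Z^2,  H_2 ≅ Z.

Fix the vertex order A < B < D < E < F < G < J < L and write every simplex with vertices in increasing order. Then dim K = 2 and the simplices of K are:

  0-simplices (8): A, B, D, E, F, G, J, L
  1-simplices (24): AB, AD, AE, AF, AG, AJ, BD, BE, BF, BG, BL, DE, DF, DG, DJ, EF, EG, EJ, FG, FJ, FL, GJ, GL, JL
  2-simplices (16): ABE, ABG, ADG, ADJ, AEF, AFJ, BDE, BDF, BFL, BGL, DEJ, DFG, EFG, EGJ, FJL, GJL

giving chain groups C_0 ≅ Z^8, C_1 ≅ Z^24, C_2 ≅ Z^16.

The boundary map ∂_1: C_1 → C_0 sends each edge [p,q] (with p < q) to q − p.
As a 8×24 matrix over Z this has rank 7, with invariant factors (1,1,1,1,1,1,1).

The boundary map ∂_2: C_2 → C_1 acts by ∂[p,q,r] = [q,r] − [p,r] + [p,q]. For instance
  ∂ADG = DG − AG + AD,
  ∂BFL = FL − BL + BF.
The resulting 24×16 matrix has rank 15, and its Smith normal form has invariant factors (1,1,1,1,1,1,1,1,1,1,1,1,1,1,1).

Reading off H_k = ker ∂_k / im ∂_{k+1}:

  H_0: rank C_0 − rank ∂_1 = 8 − 7 = 1, and the invariant factors of ∂_1 are all 1, so H_0 ≅ Z.
  H_1: rank ker ∂_1 − rank ∂_2 = (24 − 7) − 15 = 2, and the invariant factors of ∂_2 are all 1, so H_1 ≅ Z^2.
  H_2: rank ker ∂_2 − rank ∂_3 = (16 − 15) − 0 = 1, and there is no ∂_3, so H_2 ≅ Z.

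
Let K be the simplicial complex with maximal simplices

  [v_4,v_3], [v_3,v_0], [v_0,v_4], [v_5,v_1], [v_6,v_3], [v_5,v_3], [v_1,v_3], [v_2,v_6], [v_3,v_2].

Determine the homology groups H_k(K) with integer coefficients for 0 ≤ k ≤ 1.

H_0 = Z,  H_1 = Z^3.

We work with the vertex ordering v_0 < v_1 < v_2 < v_3 < v_4 < v_5 < v_6. The simplices of K, each written with vertices in increasing order, are:

  0-simplices (7): [v_0], [v_1], [v_2], [v_3], [v_4], [v_5], [v_6]
  1-simplices (9): [v_0,v_3], [v_0,v_4], [v_1,v_3], [v_1,v_5], [v_2,v_3], [v_2,v_6], [v_3,v_4], [v_3,v_5], [v_3,v_6]

so the chain groups are C_0 ≅ Z^7, C_1 ≅ Z^9.

∂_1: C_1 → C_0 sends each edge [p,q] (with p < q) to q − p.
As a 7×9 matrix over Z this has rank 6, with invariant factors (1,1,1,1,1,1).

Reading off H_k = ker ∂_k / im ∂_{k+1}:

  H_0: rank C_0 − rank ∂_1 = 7 − 6 = 1, and the invariant factors of ∂_1 are all 1, so H_0 = Z.
  H_1: rank ker ∂_1 − rank ∂_2 = (9 − 6) − 0 = 3, and there is no ∂_2, so H_1 = Z^3.

As a check, the Euler characteristic is 7 − 9 = -2, which agrees with 1 − 3 = -2.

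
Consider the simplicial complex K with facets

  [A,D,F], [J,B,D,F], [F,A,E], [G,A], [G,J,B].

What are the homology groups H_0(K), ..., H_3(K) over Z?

H_0 ≅ Z,  H_1 ≅ Z,  H_2 = 0,  H_3 = 0.

We work with the vertex ordering A < B < D < E < F < G < J. The simplices of K, each written with vertices in increasing order, are:

  0-simplices (7): A, B, D, E, F, G, J
  1-simplices (13): AD, AE, AF, AG, BD, BF, BG, BJ, DF, DJ, EF, FJ, GJ
  2-simplices (7): ADF, AEF, BDF, BDJ, BFJ, BGJ, DFJ
  3-simplices (1): BDFJ

so the chain groups are C_0 ≅ Z^7, C_1 ≅ Z^13, C_2 ≅ Z^7, C_3 ≅ Z^1.

The boundary map ∂_1: C_1 → C_0 maps an edge to its endpoints' difference, ∂[p,q] = q − p. For instance
  ∂AF = F − A.
The resulting 7×13 matrix has rank 6, and its Smith normal form has invariant factors (1,1,1,1,1,1).

∂_2: C_2 → C_1 acts by ∂[p,q,r] = [q,r] − [p,r] + [p,q]. For instance
  ∂BGJ = GJ − BJ + BG,
  ∂ADF = DF − AF + AD.
The resulting 13×7 matrix has rank 6, and its Smith normal form has invariant factors (1,1,1,1,1,1).

Boundary ∂_3: C_3 → C_2 sends each 3-simplex σ to the alternating sum Σ_i (−1)^i (σ with its i-th vertex removed). For instance
  ∂BDFJ = DFJ − BFJ + BDJ − BDF.
This gives a 7×1 integer matrix of rank 1; reducing to Smith normal form yields diagonal entries (1).

Reading off H_k = ker ∂_k / im ∂_{k+1}:

  H_0: rank C_0 − rank ∂_1 = 7 − 6 = 1, and the invariant factors of ∂_1 are all 1, so H_0 ≅ Z.
  H_1: rank ker ∂_1 − rank ∂_2 = (13 − 6) − 6 = 1, and the invariant factors of ∂_2 are all 1, so H_1 ≅ Z.
  H_2: rank ker ∂_2 − rank ∂_3 = (7 − 6) − 1 = 0, and the invariant factors of ∂_3 are all 1, so H_2 ≅ 0.
  H_3: rank ker ∂_3 − rank ∂_4 = (1 − 1) − 0 = 0, and there is no ∂_4, so H_3 ≅ 0.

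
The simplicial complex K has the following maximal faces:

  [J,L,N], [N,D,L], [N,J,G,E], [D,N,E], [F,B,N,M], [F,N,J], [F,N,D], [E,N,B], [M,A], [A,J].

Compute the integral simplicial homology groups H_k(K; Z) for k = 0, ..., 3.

Fix the vertex order A < B < D < E < F < G < J < L < M < N and write every simplex with vertices in increasing order. Then dim K = 3 and the simplices of K are:

  0-simplices (10): A, B, D, E, F, G, J, L, M, N
  1-simplices (22): AJ, AM, BE, BF, BM, BN, DE, DF, DL, DN, EG, EJ, EN, FJ, FM, FN, GJ, GN, JL, JN, LN, MN
  2-simplices (14): BEN, BFM, BFN, BMN, DEN, DFN, DLN, EGJ, EGN, EJN, FJN, FMN, GJN, JLN
  3-simplices (2): BFMN, EGJN

giving chain groups C_0 ≅ Z^10, C_1 ≅ Z^22, C_2 ≅ Z^14, C_3 ≅ Z^2.

∂_1: C_1 → C_0 maps an edge to its endpoints' difference, ∂[p,q] = q − p. For instance
  ∂JN = N − J.
The resulting 10×22 matrix has rank 9, and its Smith normal form has invariant factors (1,1,1,1,1,1,1,1,1).

∂_2: C_2 → C_1 acts by ∂[p,q,r] = [q,r] − [p,r] + [p,q]. For instance
  ∂BEN = EN − BN + BE,
  ∂EGN = GN − EN + EG.
As a 22×14 matrix over Z this has rank 12, with invariant factors (1,1,1,1,1,1,1,1,1,1,1,1).

∂_3: C_3 → C_2 sends each 3-simplex σ to the alternating sum Σ_i (−1)^i (σ with its i-th vertex removed). For instance
  ∂EGJN = GJN − EJN + EGN − EGJ,
  ∂BFMN = FMN − BMN + BFN − BFM.
This gives a 14×2 integer matrix of rank 2; reducing to Smith normal form yields diagonal entries (1,1).

Reading off H_k = ker ∂_k / im ∂_{k+1}:

  H_0: rank C_0 − rank ∂_1 = 10 − 9 = 1, and the invariant factors of ∂_1 are all 1, so H_0 ≅ Z.
  H_1: rank ker ∂_1 − rank ∂_2 = (22 − 9) − 12 = 1, and the invariant factors of ∂_2 are all 1, so H_1 ≅ Z.
  H_2: rank ker ∂_2 − rank ∂_3 = (14 − 12) − 2 = 0, and the invariant factors of ∂_3 are all 1, so H_2 ≅ 0.
  H_3: rank ker ∂_3 − rank ∂_4 = (2 − 2) − 0 = 0, and there is no ∂_4, so H_3 ≅ 0.

H_0 = Z,  H_1 = Z,  H_2 = 0,  H_3 = 0.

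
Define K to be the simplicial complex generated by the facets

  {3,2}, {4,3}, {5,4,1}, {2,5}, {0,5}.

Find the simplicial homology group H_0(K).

Fix the vertex order 0 < 1 < 2 < 3 < 4 < 5 and write every simplex with vertices in increasing order. Then dim K = 2 and the simplices of K are:

  0-simplices (6): [0], [1], [2], [3], [4], [5]
  1-simplices (7): [0,5], [1,4], [1,5], [2,3], [2,5], [3,4], [4,5]
  2-simplices (1): [1,4,5]

so the chain groups are C_0 ≅ Z^6, C_1 ≅ Z^7, C_2 ≅ Z^1.

∂_1: C_1 → C_0 maps an edge to its endpoints' difference, ∂[p,q] = q − p. For instance
  ∂[3,4] = [4] − [3].
The resulting 6×7 matrix has rank 5, and its Smith normal form has invariant factors (1,1,1,1,1).

∂_2: C_2 → C_1 acts by ∂[p,q,r] = [q,r] − [p,r] + [p,q]. For instance
  ∂[1,4,5] = [4,5] − [1,5] + [1,4].
This gives a 7×1 integer matrix of rank 1; reducing to Smith normal form yields diagonal entries (1).

Computing H_k = (kernel of ∂_k) / (image of ∂_{k+1}):

  H_0: rank C_0 − rank ∂_1 = 6 − 5 = 1, and the invariant factors of ∂_1 are all 1, so H_0 ≅ Z.

H_0 = Z.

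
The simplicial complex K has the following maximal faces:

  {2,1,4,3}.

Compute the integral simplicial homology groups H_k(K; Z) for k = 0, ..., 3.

H_0 = Z,  H_1 = 0,  H_2 = 0,  H_3 = 0.

Fix the vertex order 1 < 2 < 3 < 4 and write every simplex with vertices in increasing order. Then dim K = 3 and the simplices of K are:

  0-simplices (4): [1], [2], [3], [4]
  1-simplices (6): [1,2], [1,3], [1,4], [2,3], [2,4], [3,4]
  2-simplices (4): [1,2,3], [1,2,4], [1,3,4], [2,3,4]
  3-simplices (1): [1,2,3,4]

Hence C_0 ≅ Z^4, C_1 ≅ Z^6, C_2 ≅ Z^4, C_3 ≅ Z^1.

∂_1: C_1 → C_0 is given by ∂[p,q] = [q] − [p]. For instance
  ∂[1,3] = [3] − [1].
This gives a 4×6 integer matrix of rank 3; reducing to Smith normal form yields diagonal entries (1,1,1).

∂_2: C_2 → C_1 acts by ∂[p,q,r] = [q,r] − [p,r] + [p,q]. For instance
  ∂[1,3,4] = [3,4] − [1,4] + [1,3],
  ∂[1,2,4] = [2,4] − [1,4] + [1,2].
As a 6×4 matrix over Z this has rank 3, with invariant factors (1,1,1).

Boundary ∂_3: C_3 → C_2 sends each 3-simplex σ to the alternating sum Σ_i (−1)^i (σ with its i-th vertex removed). For instance
  ∂[1,2,3,4] = [2,3,4] − [1,3,4] + [1,2,4] − [1,2,3].
This gives a 4×1 integer matrix of rank 1; reducing to Smith normal form yields diagonal entries (1).

Computing H_k = (kernel of ∂_k) / (image of ∂_{k+1}):

  H_0: rank C_0 − rank ∂_1 = 4 − 3 = 1, and the invariant factors of ∂_1 are all 1, so H_0 = Z.
  H_1: rank ker ∂_1 − rank ∂_2 = (6 − 3) − 3 = 0, and the invariant factors of ∂_2 are all 1, so H_1 = 0.
  H_2: rank ker ∂_2 − rank ∂_3 = (4 − 3) − 1 = 0, and the invariant factors of ∂_3 are all 1, so H_2 = 0.
  H_3: rank ker ∂_3 − rank ∂_4 = (1 − 1) − 0 = 0, and there is no ∂_4, so H_3 = 0.

(K is a triangulation of the 3-simplex.)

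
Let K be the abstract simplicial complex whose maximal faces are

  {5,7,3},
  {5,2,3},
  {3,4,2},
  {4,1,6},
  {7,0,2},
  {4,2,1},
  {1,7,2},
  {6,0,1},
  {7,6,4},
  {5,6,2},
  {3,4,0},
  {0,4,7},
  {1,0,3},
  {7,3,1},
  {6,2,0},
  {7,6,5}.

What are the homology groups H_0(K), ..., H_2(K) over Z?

Fix the vertex order 0 < 1 < 2 < 3 < 4 < 5 < 6 < 7 and write every simplex with vertices in increasing order. Then dim K = 2 and the simplices of K are:

  0-simplices (8): [0], [1], [2], [3], [4], [5], [6], [7]
  1-simplices (24): (24 of them)
  2-simplices (16): [0,1,3], [0,1,6], [0,2,6], [0,2,7], [0,3,4], [0,4,7], [1,2,4], [1,2,7], [1,3,7], [1,4,6], [2,3,4], [2,3,5], [2,5,6], [3,5,7], [4,6,7], [5,6,7]

so the chain groups are C_0 ≅ Z^8, C_1 ≅ Z^24, C_2 ≅ Z^16.

The boundary map ∂_1: C_1 → C_0 maps an edge to its endpoints' difference, ∂[p,q] = q − p. For instance
  ∂[0,1] = [1] − [0].
The resulting 8×24 matrix has rank 7, and its Smith normal form has invariant factors (1,1,1,1,1,1,1).

The boundary map ∂_2: C_2 → C_1 sends each 2-simplex [p,q,r] to [q,r] − [p,r] + [p,q]. For instance
  ∂[2,3,4] = [3,4] − [2,4] + [2,3],
  ∂[0,4,7] = [4,7] − [0,7] + [0,4].
The 24×16 boundary matrix has rank 15 and Smith normal form diag(1,1,1,1,1,1,1,1,1,1,1,1,1,1,1).

From H_k ≅ ker(∂_k) / im(∂_{k+1}) we obtain:

  H_0: rank C_0 − rank ∂_1 = 8 − 7 = 1, and the invariant factors of ∂_1 are all 1, so H_0 ≅ Z.
  H_1: rank ker ∂_1 − rank ∂_2 = (24 − 7) − 15 = 2, and the invariant factors of ∂_2 are all 1, so H_1 ≅ Z^2.
  H_2: rank ker ∂_2 − rank ∂_3 = (16 − 15) − 0 = 1, and there is no ∂_3, so H_2 ≅ Z.

As a check, the Euler characteristic is 8 − 24 + 16 = 0, which agrees with 1 − 2 + 1 = 0.
(K is a triangulation of the torus T^2.)

H_0 ≅ Z,  H_1 ≅ Z^2,  H_2 ≅ Z.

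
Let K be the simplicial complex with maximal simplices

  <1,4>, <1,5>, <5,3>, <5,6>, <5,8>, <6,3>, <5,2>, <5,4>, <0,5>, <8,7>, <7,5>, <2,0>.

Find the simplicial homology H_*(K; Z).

Fix the vertex order 0 < 1 < 2 < 3 < 4 < 5 < 6 < 7 < 8 and write every simplex with vertices in increasing order. Then dim K = 1 and the simplices of K are:

  0-simplices (9): [0], [1], [2], [3], [4], [5], [6], [7], [8]
  1-simplices (12): [0,2], [0,5], [1,4], [1,5], [2,5], [3,5], [3,6], [4,5], [5,6], [5,7], [5,8], [7,8]

Hence C_0 ≅ Z^9, C_1 ≅ Z^12.

∂_1: C_1 → C_0 maps an edge to its endpoints' difference, ∂[p,q] = q − p. For instance
  ∂[1,5] = [5] − [1].
The 9×12 boundary matrix has rank 8 and Smith normal form diag(1,1,1,1,1,1,1,1).

Now H_k = ker ∂_k / im ∂_{k+1}, so:

  H_0: rank C_0 − rank ∂_1 = 9 − 8 = 1, and the invariant factors of ∂_1 are all 1, so H_0 ≅ Z.
  H_1: rank ker ∂_1 − rank ∂_2 = (12 − 8) − 0 = 4, and there is no ∂_2, so H_1 ≅ Z^4.

(K is a triangulation of a wedge of 4 circles.)

H_0 = Z,  H_1 = Z^4.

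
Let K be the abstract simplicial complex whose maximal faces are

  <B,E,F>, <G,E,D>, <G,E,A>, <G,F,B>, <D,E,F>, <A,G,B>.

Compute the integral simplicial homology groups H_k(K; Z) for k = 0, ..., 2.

H_0 ≅ Z,  H_1 ≅ Z,  H_2 = 0.

Order the vertices as A < B < D < E < F < G. Listing each simplex with vertices in this order, K has dimension 2 with simplices:

  0-simplices (6): A, B, D, E, F, G
  1-simplices (12): AB, AE, AG, BE, BF, BG, DE, DF, DG, EF, EG, FG
  2-simplices (6): ABG, AEG, BEF, BFG, DEF, DEG

Hence C_0 ≅ Z^6, C_1 ≅ Z^12, C_2 ≅ Z^6.

The boundary map ∂_1: C_1 → C_0 is given by ∂[p,q] = [q] − [p].
As a 6×12 matrix over Z this has rank 5, with invariant factors (1,1,1,1,1).

∂_2: C_2 → C_1 maps a triangle to the signed sum of its edges. For instance
  ∂DEG = EG − DG + DE,
  ∂BEF = EF − BF + BE.
This gives a 12×6 integer matrix of rank 6; reducing to Smith normal form yields diagonal entries (1,1,1,1,1,1).

From H_k ≅ ker(∂_k) / im(∂_{k+1}) we obtain:

  H_0: rank C_0 − rank ∂_1 = 6 − 5 = 1, and the invariant factors of ∂_1 are all 1, so H_0 ≅ Z.
  H_1: rank ker ∂_1 − rank ∂_2 = (12 − 5) − 6 = 1, and the invariant factors of ∂_2 are all 1, so H_1 ≅ Z.
  H_2: rank ker ∂_2 − rank ∂_3 = (6 − 6) − 0 = 0, and there is no ∂_3, so H_2 ≅ 0.

As a check, the Euler characteristic is 6 − 12 + 6 = 0, which agrees with 1 − 1 + 0 = 0.
(K is a triangulation of the cylinder S^1 x I.)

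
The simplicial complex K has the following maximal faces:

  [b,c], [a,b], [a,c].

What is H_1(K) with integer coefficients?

H_1 = Z.

Fix the vertex order a < b < c and write every simplex with vertices in increasing order. Then dim K = 1 and the simplices of K are:

  0-simplices (3): a, b, c
  1-simplices (3): ab, ac, bc

so the chain groups are C_0 ≅ Z^3, C_1 ≅ Z^3.

∂_1: C_1 → C_0 sends each edge [p,q] (with p < q) to q − p.
This gives a 3×3 integer matrix of rank 2; reducing to Smith normal form yields diagonal entries (1,1).

Reading off H_k = ker ∂_k / im ∂_{k+1}:

  H_1: rank ker ∂_1 − rank ∂_2 = (3 − 2) − 0 = 1, and there is no ∂_2, so H_1 = Z.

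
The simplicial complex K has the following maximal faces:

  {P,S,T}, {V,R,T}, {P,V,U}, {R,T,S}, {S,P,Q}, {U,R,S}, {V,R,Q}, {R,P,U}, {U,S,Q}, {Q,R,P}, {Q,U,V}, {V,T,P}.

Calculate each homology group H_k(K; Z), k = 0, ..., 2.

H_0 = Z,  H_1 = Z_2,  H_2 = 0.

Fix the vertex order P < Q < R < S < T < U < V and write every simplex with vertices in increasing order. Then dim K = 2 and the simplices of K are:

  0-simplices (7): P, Q, R, S, T, U, V
  1-simplices (18): PQ, PR, PS, PT, PU, PV, QR, QS, QU, QV, RS, RT, RU, RV, ST, SU, TV, UV
  2-simplices (12): PQR, PQS, PRU, PST, PTV, PUV, QRV, QSU, QUV, RST, RSU, RTV

so the chain groups are C_0 ≅ Z^7, C_1 ≅ Z^18, C_2 ≅ Z^12.

∂_1: C_1 → C_0 maps an edge to its endpoints' difference, ∂[p,q] = q − p.
The resulting 7×18 matrix has rank 6, and its Smith normal form has invariant factors (1,1,1,1,1,1).

The boundary map ∂_2: C_2 → C_1 acts by ∂[p,q,r] = [q,r] − [p,r] + [p,q]. For instance
  ∂RST = ST − RT + RS,
  ∂PUV = UV − PV + PU.
The 18×12 boundary matrix has rank 12 and Smith normal form diag(1,1,1,1,1,1,1,1,1,1,1,2).

Reading off H_k = ker ∂_k / im ∂_{k+1}:

  H_0: rank C_0 − rank ∂_1 = 7 − 6 = 1, and the invariant factors of ∂_1 are all 1, so H_0 ≅ Z.
  H_1: rank ker ∂_1 − rank ∂_2 = (18 − 6) − 12 = 0, and ∂_2 has invariant factor 2 > 1, so H_1 ≅ Z_2.
  H_2: rank ker ∂_2 − rank ∂_3 = (12 − 12) − 0 = 0, and there is no ∂_3, so H_2 ≅ 0.

As a check, the Euler characteristic is 7 − 18 + 12 = 1, which agrees with 1 − 0 + 0 = 1.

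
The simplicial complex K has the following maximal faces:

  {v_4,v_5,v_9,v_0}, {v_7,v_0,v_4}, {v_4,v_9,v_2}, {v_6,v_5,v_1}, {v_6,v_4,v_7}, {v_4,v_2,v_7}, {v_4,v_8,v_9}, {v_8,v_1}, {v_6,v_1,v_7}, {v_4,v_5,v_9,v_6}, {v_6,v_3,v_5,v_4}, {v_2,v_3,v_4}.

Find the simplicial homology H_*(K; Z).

H_0 ≅ Z,  H_1 ≅ Z,  H_2 = 0,  H_3 = 0.

K has 10 vertices, 25 edges, 18 triangles, 3 3-simplices.
rank ∂_0 = 0, rank ∂_1 = 9 ⇒ b_0 = 10 − 0 − 9 = 1; all invariant factors of ∂_1 are 1 so no torsion. So H_0 = Z.
rank ∂_1 = 9, rank ∂_2 = 15 ⇒ b_1 = 25 − 9 − 15 = 1; all invariant factors of ∂_2 are 1 so no torsion. So H_1 = Z.
rank ∂_2 = 15, rank ∂_3 = 3 ⇒ b_2 = 18 − 15 − 3 = 0; all invariant factors of ∂_3 are 1 so no torsion. So H_2 = 0.
rank ∂_3 = 3, rank ∂_4 = 0 ⇒ b_3 = 3 − 3 − 0 = 0. So H_3 = 0.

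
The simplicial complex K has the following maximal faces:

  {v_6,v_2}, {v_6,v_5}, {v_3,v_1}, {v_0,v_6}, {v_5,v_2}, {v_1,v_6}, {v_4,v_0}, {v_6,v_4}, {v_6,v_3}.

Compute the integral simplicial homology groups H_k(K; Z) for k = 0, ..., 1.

H_0 = Z,  H_1 = Z^3.

We work with the vertex ordering v_0 < v_1 < v_2 < v_3 < v_4 < v_5 < v_6. The simplices of K, each written with vertices in increasing order, are:

  0-simplices (7): [v_0], [v_1], [v_2], [v_3], [v_4], [v_5], [v_6]
  1-simplices (9): [v_0,v_4], [v_0,v_6], [v_1,v_3], [v_1,v_6], [v_2,v_5], [v_2,v_6], [v_3,v_6], [v_4,v_6], [v_5,v_6]

giving chain groups C_0 ≅ Z^7, C_1 ≅ Z^9.

The boundary map ∂_1: C_1 → C_0 maps an edge to its endpoints' difference, ∂[p,q] = q − p.
As a 7×9 matrix over Z this has rank 6, with invariant factors (1,1,1,1,1,1).

Now H_k = ker ∂_k / im ∂_{k+1}, so:

  H_0: rank C_0 − rank ∂_1 = 7 − 6 = 1, and the invariant factors of ∂_1 are all 1, so H_0 = Z.
  H_1: rank ker ∂_1 − rank ∂_2 = (9 − 6) − 0 = 3, and there is no ∂_2, so H_1 = Z^3.

(K is a triangulation of a wedge of 3 circles.)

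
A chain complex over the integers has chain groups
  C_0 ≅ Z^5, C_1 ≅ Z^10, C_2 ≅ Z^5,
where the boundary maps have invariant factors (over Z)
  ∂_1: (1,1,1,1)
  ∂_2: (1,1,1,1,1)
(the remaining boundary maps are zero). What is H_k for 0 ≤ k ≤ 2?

H_0 ≅ Z,  H_1 ≅ Z,  H_2 = 0.

H_0: b_0 = 5 − 0 − 4 = 1; torsion from ∂_1 factors > 1: none. So H_0 ≅ Z.
H_1: b_1 = 10 − 4 − 5 = 1; torsion from ∂_2 factors > 1: none. So H_1 ≅ Z.
H_2: b_2 = 5 − 5 − 0 = 0; torsion from ∂_3 factors > 1: none. So H_2 ≅ 0.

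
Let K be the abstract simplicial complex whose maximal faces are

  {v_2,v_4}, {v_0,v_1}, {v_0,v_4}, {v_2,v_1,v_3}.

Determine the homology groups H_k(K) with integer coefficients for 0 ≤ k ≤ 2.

Take the total order v_0 < v_1 < v_2 < v_3 < v_4 on the vertex set. Then K (dimension 2) consists of the simplices:

  0-simplices (5): [v_0], [v_1], [v_2], [v_3], [v_4]
  1-simplices (6): [v_0,v_1], [v_0,v_4], [v_1,v_2], [v_1,v_3], [v_2,v_3], [v_2,v_4]
  2-simplices (1): [v_1,v_2,v_3]

Hence C_0 ≅ Z^5, C_1 ≅ Z^6, C_2 ≅ Z^1.

The boundary map ∂_1: C_1 → C_0 sends each edge [p,q] (with p < q) to q − p. For instance
  ∂[v_0,v_4] = [v_4] − [v_0].
The resulting 5×6 matrix has rank 4, and its Smith normal form has invariant factors (1,1,1,1).

The boundary map ∂_2: C_2 → C_1 sends each 2-simplex [p,q,r] to [q,r] − [p,r] + [p,q]. For instance
  ∂[v_1,v_2,v_3] = [v_2,v_3] − [v_1,v_3] + [v_1,v_2].
This gives a 6×1 integer matrix of rank 1; reducing to Smith normal form yields diagonal entries (1).

Computing H_k = (kernel of ∂_k) / (image of ∂_{k+1}):

  H_0: rank C_0 − rank ∂_1 = 5 − 4 = 1, and the invariant factors of ∂_1 are all 1, so H_0 = Z.
  H_1: rank ker ∂_1 − rank ∂_2 = (6 − 4) − 1 = 1, and the invariant factors of ∂_2 are all 1, so H_1 = Z.
  H_2: rank ker ∂_2 − rank ∂_3 = (1 − 1) − 0 = 0, and there is no ∂_3, so H_2 = 0.

H_0 = Z,  H_1 = Z,  H_2 = 0.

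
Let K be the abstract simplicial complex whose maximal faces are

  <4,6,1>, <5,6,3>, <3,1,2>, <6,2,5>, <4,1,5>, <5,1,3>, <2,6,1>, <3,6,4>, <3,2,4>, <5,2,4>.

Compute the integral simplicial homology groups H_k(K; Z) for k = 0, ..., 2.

Order the vertices as 1 < 2 < 3 < 4 < 5 < 6. Listing each simplex with vertices in this order, K has dimension 2 with simplices:

  0-simplices (6): [1], [2], [3], [4], [5], [6]
  1-simplices (15): [1,2], [1,3], [1,4], [1,5], [1,6], [2,3], [2,4], [2,5], [2,6], [3,4], [3,5], [3,6], [4,5], [4,6], [5,6]
  2-simplices (10): [1,2,3], [1,2,6], [1,3,5], [1,4,5], [1,4,6], [2,3,4], [2,4,5], [2,5,6], [3,4,6], [3,5,6]

giving chain groups C_0 ≅ Z^6, C_1 ≅ Z^15, C_2 ≅ Z^10.

The boundary map ∂_1: C_1 → C_0 is given by ∂[p,q] = [q] − [p]. For instance
  ∂[4,6] = [6] − [4].
This gives a 6×15 integer matrix of rank 5; reducing to Smith normal form yields diagonal entries (1,1,1,1,1).

∂_2: C_2 → C_1 sends each 2-simplex [p,q,r] to [q,r] − [p,r] + [p,q]. For instance
  ∂[1,4,6] = [4,6] − [1,6] + [1,4],
  ∂[3,4,6] = [4,6] − [3,6] + [3,4].
The 15×10 boundary matrix has rank 10 and Smith normal form diag(1,1,1,1,1,1,1,1,1,2).

Now H_k = ker ∂_k / im ∂_{k+1}, so:

  H_0: rank C_0 − rank ∂_1 = 6 − 5 = 1, and the invariant factors of ∂_1 are all 1, so H_0 ≅ Z.
  H_1: rank ker ∂_1 − rank ∂_2 = (15 − 5) − 10 = 0, and ∂_2 has invariant factor 2 > 1, so H_1 ≅ Z/2.
  H_2: rank ker ∂_2 − rank ∂_3 = (10 − 10) − 0 = 0, and there is no ∂_3, so H_2 ≅ 0.

H_0 = Z,  H_1 = Z/2,  H_2 = 0.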